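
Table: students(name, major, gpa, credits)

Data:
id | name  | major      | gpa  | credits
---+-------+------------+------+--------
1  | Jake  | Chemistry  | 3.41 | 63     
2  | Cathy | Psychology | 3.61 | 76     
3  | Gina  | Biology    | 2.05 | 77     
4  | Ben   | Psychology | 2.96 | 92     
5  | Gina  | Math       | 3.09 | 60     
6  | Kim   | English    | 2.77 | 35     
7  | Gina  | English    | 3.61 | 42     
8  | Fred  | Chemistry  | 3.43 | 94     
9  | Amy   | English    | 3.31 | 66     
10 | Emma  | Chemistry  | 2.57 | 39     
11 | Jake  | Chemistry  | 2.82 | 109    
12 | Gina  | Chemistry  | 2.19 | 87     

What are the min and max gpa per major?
SELECT major, MIN(gpa), MAX(gpa)
FROM students
GROUP BY major

Result:
  Biology: min=2.05, max=2.05
  Chemistry: min=2.19, max=3.43
  English: min=2.77, max=3.61
  Math: min=3.09, max=3.09
  Psychology: min=2.96, max=3.61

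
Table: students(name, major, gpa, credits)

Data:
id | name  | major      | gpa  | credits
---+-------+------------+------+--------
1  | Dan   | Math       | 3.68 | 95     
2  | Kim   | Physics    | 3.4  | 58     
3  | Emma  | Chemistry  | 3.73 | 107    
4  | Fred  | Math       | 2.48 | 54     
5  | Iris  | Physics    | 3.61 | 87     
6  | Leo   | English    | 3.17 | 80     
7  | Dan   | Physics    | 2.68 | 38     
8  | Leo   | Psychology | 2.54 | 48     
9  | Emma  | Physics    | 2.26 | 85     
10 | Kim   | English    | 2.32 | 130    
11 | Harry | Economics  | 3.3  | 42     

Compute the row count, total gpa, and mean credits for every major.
SELECT major,
       COUNT(*) as cnt,
       SUM(gpa) as total_gpa,
       AVG(credits) as avg_credits
FROM students
GROUP BY major

Result:
  Chemistry: 1 records, 3.73 total gpa, 107.00 avg credits
  Economics: 1 records, 3.30 total gpa, 42.00 avg credits
  English: 2 records, 5.49 total gpa, 105.00 avg credits
  Math: 2 records, 6.16 total gpa, 74.50 avg credits
  Physics: 4 records, 11.95 total gpa, 67.00 avg credits
  Psychology: 1 records, 2.54 total gpa, 48.00 avg credits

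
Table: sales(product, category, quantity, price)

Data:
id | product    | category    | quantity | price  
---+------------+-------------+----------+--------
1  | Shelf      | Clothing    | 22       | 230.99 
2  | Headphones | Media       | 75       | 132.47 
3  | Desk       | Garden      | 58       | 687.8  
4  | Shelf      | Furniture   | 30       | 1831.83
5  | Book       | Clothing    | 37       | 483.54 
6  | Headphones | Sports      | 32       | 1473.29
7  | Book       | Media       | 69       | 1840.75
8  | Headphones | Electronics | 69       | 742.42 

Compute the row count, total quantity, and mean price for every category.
SELECT category,
       COUNT(*) as cnt,
       SUM(quantity) as total_quantity,
       AVG(price) as avg_price
FROM sales
GROUP BY category

Result:
  Clothing: 2 records, 59 total quantity, 357.27 avg price
  Electronics: 1 records, 69 total quantity, 742.42 avg price
  Furniture: 1 records, 30 total quantity, 1831.83 avg price
  Garden: 1 records, 58 total quantity, 687.80 avg price
  Media: 2 records, 144 total quantity, 986.61 avg price
  Sports: 1 records, 32 total quantity, 1473.29 avg price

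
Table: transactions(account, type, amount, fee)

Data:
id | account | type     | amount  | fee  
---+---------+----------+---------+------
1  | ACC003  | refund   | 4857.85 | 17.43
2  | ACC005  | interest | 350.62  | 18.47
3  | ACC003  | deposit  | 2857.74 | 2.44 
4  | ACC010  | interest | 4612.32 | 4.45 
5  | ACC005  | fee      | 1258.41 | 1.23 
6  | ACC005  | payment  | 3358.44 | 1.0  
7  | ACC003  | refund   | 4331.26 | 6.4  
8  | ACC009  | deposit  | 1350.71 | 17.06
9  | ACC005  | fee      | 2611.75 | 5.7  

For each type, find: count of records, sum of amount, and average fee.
SELECT type,
       COUNT(*) as cnt,
       SUM(amount) as total_amount,
       AVG(fee) as avg_fee
FROM transactions
GROUP BY type

Result:
  deposit: 2 records, 4208.45 total amount, 9.75 avg fee
  fee: 2 records, 3870.16 total amount, 3.47 avg fee
  interest: 2 records, 4962.94 total amount, 11.46 avg fee
  payment: 1 records, 3358.44 total amount, 1.00 avg fee
  refund: 2 records, 9189.11 total amount, 11.92 avg fee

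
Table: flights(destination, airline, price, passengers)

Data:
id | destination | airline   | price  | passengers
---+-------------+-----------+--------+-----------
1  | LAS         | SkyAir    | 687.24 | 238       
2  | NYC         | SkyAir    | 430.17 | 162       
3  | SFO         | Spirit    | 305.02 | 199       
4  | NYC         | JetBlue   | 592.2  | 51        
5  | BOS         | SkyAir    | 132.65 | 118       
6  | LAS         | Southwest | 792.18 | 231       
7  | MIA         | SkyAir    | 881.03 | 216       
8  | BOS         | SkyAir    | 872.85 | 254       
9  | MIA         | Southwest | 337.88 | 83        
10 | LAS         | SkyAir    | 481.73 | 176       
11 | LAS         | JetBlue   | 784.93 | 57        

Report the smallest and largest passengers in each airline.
SELECT airline, MIN(passengers), MAX(passengers)
FROM flights
GROUP BY airline

Result:
  JetBlue: min=51, max=57
  SkyAir: min=118, max=254
  Southwest: min=83, max=231
  Spirit: min=199, max=199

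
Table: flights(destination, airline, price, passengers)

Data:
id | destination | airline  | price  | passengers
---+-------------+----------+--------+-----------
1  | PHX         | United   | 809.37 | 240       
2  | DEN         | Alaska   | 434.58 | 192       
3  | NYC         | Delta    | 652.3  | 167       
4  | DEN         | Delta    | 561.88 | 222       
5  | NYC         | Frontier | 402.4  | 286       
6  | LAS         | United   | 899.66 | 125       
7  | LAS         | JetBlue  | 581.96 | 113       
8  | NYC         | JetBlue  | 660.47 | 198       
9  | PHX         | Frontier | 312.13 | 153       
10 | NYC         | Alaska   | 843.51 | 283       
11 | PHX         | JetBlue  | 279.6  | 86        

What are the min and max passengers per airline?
SELECT airline, MIN(passengers), MAX(passengers)
FROM flights
GROUP BY airline

Result:
  Alaska: min=192, max=283
  Delta: min=167, max=222
  Frontier: min=153, max=286
  JetBlue: min=86, max=198
  United: min=125, max=240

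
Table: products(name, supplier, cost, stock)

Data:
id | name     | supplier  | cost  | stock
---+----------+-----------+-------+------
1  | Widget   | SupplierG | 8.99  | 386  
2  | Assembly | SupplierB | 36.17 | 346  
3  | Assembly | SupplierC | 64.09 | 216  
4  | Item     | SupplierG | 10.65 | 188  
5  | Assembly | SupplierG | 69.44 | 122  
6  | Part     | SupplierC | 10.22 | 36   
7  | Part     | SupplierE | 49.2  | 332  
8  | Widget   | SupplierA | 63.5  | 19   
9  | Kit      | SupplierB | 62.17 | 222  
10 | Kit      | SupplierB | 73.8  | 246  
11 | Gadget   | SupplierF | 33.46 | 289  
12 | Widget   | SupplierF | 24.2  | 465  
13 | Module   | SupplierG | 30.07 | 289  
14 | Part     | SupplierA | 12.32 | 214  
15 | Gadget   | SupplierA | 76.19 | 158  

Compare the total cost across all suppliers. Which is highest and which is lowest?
SELECT supplier, SUM(cost)
FROM products
GROUP BY supplier
ORDER BY SUM(cost)

All groups:
  SupplierE: 49.20
  SupplierF: 57.66
  SupplierC: 74.31
  SupplierG: 119.15
  SupplierA: 152.01
  SupplierB: 172.14

Highest: SupplierB (172.14)
Lowest: SupplierE (49.20)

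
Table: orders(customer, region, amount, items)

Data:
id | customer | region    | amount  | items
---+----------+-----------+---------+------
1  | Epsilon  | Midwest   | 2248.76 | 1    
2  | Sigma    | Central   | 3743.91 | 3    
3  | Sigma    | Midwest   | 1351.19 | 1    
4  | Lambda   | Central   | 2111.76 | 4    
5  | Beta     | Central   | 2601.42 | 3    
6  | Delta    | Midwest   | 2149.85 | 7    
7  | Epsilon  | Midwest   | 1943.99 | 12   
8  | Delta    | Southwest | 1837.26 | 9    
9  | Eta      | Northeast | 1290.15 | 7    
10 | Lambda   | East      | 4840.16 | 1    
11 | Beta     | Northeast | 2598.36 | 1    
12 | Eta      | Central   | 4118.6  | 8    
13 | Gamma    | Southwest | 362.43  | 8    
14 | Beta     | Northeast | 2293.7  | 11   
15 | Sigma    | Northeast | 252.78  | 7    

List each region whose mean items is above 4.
SELECT region, AVG(items)
FROM orders
GROUP BY region
HAVING AVG(items) > 4

Result:
  Central: avg=4.50
  Midwest: avg=5.25
  Northeast: avg=6.50
  Southwest: avg=8.50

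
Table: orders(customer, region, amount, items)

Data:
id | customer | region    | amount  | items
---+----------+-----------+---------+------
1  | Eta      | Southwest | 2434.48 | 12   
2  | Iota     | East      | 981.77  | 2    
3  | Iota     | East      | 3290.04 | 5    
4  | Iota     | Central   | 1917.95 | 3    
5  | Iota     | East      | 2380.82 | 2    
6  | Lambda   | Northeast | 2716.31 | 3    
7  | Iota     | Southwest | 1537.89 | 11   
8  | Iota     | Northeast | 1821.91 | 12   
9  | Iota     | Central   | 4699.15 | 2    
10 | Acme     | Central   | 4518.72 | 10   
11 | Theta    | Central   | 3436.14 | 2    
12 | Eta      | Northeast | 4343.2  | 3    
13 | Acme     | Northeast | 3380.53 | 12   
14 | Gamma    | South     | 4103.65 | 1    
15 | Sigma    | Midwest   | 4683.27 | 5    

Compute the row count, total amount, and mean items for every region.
SELECT region,
       COUNT(*) as cnt,
       SUM(amount) as total_amount,
       AVG(items) as avg_items
FROM orders
GROUP BY region

Result:
  Central: 4 records, 14571.96 total amount, 4.25 avg items
  East: 3 records, 6652.63 total amount, 3.00 avg items
  Midwest: 1 records, 4683.27 total amount, 5.00 avg items
  Northeast: 4 records, 12261.95 total amount, 7.50 avg items
  South: 1 records, 4103.65 total amount, 1.00 avg items
  Southwest: 2 records, 3972.37 total amount, 11.50 avg items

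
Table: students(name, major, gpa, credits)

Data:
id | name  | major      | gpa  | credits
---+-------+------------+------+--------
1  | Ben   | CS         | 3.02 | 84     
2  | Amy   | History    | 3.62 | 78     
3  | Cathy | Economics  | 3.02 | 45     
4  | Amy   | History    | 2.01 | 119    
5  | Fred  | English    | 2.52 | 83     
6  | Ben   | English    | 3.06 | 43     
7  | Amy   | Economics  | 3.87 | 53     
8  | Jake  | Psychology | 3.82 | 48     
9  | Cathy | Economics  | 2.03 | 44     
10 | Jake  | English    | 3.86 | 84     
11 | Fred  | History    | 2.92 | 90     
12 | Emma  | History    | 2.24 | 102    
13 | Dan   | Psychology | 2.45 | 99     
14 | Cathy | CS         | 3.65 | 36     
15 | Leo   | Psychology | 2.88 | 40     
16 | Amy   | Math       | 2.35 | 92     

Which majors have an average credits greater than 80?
SELECT major, AVG(credits)
FROM students
GROUP BY major
HAVING AVG(credits) > 80

Result:
  History: avg=97.25
  Math: avg=92.00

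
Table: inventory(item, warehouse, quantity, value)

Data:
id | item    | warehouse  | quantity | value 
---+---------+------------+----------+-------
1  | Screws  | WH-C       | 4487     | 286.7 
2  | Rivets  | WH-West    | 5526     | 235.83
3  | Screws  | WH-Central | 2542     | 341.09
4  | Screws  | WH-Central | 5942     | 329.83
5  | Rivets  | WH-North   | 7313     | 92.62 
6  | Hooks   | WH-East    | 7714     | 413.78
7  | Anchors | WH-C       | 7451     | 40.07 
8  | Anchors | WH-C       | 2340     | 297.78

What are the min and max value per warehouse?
SELECT warehouse, MIN(value), MAX(value)
FROM inventory
GROUP BY warehouse

Result:
  WH-C: min=40.07, max=297.78
  WH-Central: min=329.83, max=341.09
  WH-East: min=413.78, max=413.78
  WH-North: min=92.62, max=92.62
  WH-West: min=235.83, max=235.83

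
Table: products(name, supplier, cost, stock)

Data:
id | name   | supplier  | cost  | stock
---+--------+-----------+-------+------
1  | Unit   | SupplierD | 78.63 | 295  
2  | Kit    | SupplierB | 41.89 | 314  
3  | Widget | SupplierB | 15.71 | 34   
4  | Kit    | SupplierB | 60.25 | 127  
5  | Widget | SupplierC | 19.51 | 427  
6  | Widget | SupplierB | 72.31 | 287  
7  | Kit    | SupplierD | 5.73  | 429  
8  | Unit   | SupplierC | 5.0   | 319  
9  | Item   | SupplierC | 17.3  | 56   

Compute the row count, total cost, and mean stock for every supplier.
SELECT supplier,
       COUNT(*) as cnt,
       SUM(cost) as total_cost,
       AVG(stock) as avg_stock
FROM products
GROUP BY supplier

Result:
  SupplierB: 4 records, 190.16 total cost, 190.50 avg stock
  SupplierC: 3 records, 41.81 total cost, 267.33 avg stock
  SupplierD: 2 records, 84.36 total cost, 362.00 avg stock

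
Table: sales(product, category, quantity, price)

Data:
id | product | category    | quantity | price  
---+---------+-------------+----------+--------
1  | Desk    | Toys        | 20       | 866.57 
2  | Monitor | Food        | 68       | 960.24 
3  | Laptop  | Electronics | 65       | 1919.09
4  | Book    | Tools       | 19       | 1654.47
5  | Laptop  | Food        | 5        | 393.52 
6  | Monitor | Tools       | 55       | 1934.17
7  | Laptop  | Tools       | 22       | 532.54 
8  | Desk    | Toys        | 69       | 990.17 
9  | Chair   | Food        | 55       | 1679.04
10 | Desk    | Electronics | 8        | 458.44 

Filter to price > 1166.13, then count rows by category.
SELECT category, COUNT(*)
FROM sales
WHERE price > 1166.13
GROUP BY category

Note: WHERE filters rows before grouping.

Result:
  Electronics: 1
  Food: 1
  Tools: 2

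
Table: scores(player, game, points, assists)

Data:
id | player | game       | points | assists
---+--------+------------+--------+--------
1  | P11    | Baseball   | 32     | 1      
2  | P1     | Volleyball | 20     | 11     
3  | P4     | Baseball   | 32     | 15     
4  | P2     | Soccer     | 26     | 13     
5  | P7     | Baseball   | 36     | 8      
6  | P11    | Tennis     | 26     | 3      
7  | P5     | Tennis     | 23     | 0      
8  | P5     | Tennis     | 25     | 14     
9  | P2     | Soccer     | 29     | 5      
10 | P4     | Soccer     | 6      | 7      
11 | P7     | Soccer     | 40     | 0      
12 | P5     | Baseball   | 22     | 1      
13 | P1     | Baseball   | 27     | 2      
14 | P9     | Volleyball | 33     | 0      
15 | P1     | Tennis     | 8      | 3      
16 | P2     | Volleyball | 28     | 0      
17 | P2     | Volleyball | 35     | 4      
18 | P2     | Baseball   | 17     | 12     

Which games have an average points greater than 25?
SELECT game, AVG(points)
FROM scores
GROUP BY game
HAVING AVG(points) > 25

Result:
  Baseball: avg=27.67
  Soccer: avg=25.25
  Volleyball: avg=29.00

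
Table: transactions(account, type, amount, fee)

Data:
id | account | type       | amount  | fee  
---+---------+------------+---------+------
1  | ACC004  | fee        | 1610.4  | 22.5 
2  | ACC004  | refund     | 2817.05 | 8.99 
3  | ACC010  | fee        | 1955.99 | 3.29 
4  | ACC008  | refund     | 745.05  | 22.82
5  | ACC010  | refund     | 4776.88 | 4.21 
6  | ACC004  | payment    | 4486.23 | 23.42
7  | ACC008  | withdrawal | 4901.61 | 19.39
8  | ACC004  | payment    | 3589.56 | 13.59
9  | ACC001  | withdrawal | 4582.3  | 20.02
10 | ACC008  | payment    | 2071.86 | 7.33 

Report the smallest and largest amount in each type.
SELECT type, MIN(amount), MAX(amount)
FROM transactions
GROUP BY type

Result:
  fee: min=1610.40, max=1955.99
  payment: min=2071.86, max=4486.23
  refund: min=745.05, max=4776.88
  withdrawal: min=4582.30, max=4901.61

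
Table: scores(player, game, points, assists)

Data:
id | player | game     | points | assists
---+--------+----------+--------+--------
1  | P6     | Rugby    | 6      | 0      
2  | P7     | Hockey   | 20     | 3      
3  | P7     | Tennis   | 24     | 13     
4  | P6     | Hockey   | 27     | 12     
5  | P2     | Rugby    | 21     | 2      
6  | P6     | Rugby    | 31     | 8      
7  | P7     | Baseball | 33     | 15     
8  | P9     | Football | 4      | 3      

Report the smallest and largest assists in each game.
SELECT game, MIN(assists), MAX(assists)
FROM scores
GROUP BY game

Result:
  Baseball: min=15, max=15
  Football: min=3, max=3
  Hockey: min=3, max=12
  Rugby: min=0, max=8
  Tennis: min=13, max=13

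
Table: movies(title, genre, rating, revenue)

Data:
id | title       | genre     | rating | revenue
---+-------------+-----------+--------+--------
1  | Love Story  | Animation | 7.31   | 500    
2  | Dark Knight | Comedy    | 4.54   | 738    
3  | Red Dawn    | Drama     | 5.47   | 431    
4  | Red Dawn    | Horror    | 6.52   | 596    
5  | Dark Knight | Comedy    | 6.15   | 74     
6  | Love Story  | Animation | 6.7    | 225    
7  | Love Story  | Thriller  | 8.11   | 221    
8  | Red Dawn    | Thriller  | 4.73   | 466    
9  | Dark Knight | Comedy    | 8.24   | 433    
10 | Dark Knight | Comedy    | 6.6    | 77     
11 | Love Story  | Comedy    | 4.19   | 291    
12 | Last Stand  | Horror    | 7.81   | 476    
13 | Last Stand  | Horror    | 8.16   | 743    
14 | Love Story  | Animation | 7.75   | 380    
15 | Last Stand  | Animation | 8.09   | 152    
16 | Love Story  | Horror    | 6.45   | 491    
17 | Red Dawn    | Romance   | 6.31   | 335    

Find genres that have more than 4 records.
SELECT genre, COUNT(*) as cnt
FROM movies
GROUP BY genre
HAVING COUNT(*) > 4

Result:
  Comedy: 5

Note: HAVING filters groups after aggregation, WHERE filters rows before.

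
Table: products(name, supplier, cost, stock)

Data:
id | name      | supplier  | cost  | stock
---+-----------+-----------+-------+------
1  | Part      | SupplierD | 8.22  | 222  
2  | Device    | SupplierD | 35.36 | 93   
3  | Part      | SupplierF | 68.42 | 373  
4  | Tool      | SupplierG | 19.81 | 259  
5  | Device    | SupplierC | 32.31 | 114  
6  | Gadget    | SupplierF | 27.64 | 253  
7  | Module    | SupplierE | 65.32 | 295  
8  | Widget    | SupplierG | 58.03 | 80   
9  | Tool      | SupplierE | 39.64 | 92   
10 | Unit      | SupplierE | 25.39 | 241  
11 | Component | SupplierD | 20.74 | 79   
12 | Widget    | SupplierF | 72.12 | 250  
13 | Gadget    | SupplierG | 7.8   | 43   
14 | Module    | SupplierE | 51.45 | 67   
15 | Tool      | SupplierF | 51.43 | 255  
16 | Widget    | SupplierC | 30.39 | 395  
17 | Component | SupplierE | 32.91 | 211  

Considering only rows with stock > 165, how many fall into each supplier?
SELECT supplier, COUNT(*)
FROM products
WHERE stock > 165
GROUP BY supplier

Note: WHERE filters rows before grouping.

Result:
  SupplierC: 1
  SupplierD: 1
  SupplierE: 3
  SupplierF: 4
  SupplierG: 1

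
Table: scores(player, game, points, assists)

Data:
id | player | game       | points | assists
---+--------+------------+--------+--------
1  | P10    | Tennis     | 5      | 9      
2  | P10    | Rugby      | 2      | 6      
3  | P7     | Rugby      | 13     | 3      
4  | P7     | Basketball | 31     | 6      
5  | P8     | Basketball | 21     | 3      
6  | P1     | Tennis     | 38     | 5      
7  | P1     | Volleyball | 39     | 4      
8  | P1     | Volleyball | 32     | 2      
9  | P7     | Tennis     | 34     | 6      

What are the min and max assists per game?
SELECT game, MIN(assists), MAX(assists)
FROM scores
GROUP BY game

Result:
  Basketball: min=3, max=6
  Rugby: min=3, max=6
  Tennis: min=5, max=9
  Volleyball: min=2, max=4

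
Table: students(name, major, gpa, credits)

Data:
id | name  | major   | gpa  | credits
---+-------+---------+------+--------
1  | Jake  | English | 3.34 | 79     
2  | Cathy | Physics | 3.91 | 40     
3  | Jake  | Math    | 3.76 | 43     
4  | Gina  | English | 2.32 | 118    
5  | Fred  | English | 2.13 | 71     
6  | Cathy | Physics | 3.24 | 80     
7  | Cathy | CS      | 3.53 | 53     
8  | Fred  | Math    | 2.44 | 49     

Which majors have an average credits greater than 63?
SELECT major, AVG(credits)
FROM students
GROUP BY major
HAVING AVG(credits) > 63

Result:
  English: avg=89.33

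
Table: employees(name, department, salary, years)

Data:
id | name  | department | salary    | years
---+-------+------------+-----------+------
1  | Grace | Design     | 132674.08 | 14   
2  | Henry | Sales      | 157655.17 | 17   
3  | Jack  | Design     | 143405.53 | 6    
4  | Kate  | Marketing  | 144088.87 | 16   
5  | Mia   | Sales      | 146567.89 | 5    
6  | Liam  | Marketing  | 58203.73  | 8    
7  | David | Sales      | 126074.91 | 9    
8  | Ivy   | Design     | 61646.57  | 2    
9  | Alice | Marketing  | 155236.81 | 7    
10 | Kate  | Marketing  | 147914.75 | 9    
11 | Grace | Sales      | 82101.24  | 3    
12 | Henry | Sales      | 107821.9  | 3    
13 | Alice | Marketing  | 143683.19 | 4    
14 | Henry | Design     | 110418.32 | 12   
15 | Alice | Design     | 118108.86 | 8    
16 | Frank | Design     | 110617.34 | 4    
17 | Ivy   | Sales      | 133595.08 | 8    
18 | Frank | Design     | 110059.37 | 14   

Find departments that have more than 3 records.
SELECT department, COUNT(*) as cnt
FROM employees
GROUP BY department
HAVING COUNT(*) > 3

Result:
  Design: 7
  Marketing: 5
  Sales: 6

Note: HAVING filters groups after aggregation, WHERE filters rows before.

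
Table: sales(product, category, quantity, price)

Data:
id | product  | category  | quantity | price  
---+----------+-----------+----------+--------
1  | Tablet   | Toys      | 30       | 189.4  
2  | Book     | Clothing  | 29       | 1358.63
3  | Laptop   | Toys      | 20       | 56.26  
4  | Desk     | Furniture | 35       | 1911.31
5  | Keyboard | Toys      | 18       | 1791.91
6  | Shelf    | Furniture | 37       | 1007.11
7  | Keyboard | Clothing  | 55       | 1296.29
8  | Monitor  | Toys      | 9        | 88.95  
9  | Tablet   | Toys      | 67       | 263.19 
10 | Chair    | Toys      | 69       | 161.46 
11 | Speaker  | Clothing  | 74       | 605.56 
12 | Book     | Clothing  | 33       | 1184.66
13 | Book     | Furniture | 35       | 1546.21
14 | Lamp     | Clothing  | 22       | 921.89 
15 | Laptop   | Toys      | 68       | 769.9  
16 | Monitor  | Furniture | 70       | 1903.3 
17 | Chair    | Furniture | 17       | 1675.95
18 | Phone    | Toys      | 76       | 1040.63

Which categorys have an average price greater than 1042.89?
SELECT category, AVG(price)
FROM sales
GROUP BY category
HAVING AVG(price) > 1042.89

Result:
  Clothing: avg=1073.41
  Furniture: avg=1608.78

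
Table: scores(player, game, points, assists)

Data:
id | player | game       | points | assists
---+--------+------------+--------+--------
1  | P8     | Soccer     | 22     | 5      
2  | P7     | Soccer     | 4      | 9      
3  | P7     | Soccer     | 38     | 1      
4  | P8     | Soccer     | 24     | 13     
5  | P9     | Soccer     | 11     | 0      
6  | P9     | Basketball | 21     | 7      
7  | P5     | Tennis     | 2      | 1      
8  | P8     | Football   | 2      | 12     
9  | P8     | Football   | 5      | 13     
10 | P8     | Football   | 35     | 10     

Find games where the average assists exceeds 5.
SELECT game, AVG(assists)
FROM scores
GROUP BY game
HAVING AVG(assists) > 5

Result:
  Basketball: avg=7.00
  Football: avg=11.67
  Soccer: avg=5.60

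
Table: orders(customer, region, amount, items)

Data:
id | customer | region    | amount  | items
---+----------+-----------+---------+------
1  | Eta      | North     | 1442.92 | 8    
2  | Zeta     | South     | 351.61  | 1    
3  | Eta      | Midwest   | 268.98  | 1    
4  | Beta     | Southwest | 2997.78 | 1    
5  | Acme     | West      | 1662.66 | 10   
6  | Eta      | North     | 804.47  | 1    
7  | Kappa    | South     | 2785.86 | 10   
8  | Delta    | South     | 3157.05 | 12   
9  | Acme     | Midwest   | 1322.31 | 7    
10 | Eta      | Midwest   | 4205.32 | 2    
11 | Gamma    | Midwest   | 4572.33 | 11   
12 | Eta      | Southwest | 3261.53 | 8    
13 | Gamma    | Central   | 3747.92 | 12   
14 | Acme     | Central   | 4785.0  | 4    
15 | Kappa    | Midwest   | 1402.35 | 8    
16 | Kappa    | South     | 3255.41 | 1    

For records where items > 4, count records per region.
SELECT region, COUNT(*)
FROM orders
WHERE items > 4
GROUP BY region

Note: WHERE filters rows before grouping.

Result:
  Central: 1
  Midwest: 3
  North: 1
  South: 2
  Southwest: 1
  West: 1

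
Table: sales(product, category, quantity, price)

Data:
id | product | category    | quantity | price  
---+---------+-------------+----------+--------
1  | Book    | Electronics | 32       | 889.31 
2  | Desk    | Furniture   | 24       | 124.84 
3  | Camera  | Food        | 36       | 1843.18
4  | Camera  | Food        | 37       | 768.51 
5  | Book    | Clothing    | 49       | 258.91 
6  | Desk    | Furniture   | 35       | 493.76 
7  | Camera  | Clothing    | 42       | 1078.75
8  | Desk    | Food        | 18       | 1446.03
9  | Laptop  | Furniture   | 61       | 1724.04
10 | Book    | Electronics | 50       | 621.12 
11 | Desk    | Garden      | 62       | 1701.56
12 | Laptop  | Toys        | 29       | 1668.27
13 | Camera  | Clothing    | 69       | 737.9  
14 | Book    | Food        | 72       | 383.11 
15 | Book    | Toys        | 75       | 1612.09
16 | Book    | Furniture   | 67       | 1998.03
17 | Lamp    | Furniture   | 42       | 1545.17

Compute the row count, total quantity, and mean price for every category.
SELECT category,
       COUNT(*) as cnt,
       SUM(quantity) as total_quantity,
       AVG(price) as avg_price
FROM sales
GROUP BY category

Result:
  Clothing: 3 records, 160 total quantity, 691.85 avg price
  Electronics: 2 records, 82 total quantity, 755.22 avg price
  Food: 4 records, 163 total quantity, 1110.21 avg price
  Furniture: 5 records, 229 total quantity, 1177.17 avg price
  Garden: 1 records, 62 total quantity, 1701.56 avg price
  Toys: 2 records, 104 total quantity, 1640.18 avg price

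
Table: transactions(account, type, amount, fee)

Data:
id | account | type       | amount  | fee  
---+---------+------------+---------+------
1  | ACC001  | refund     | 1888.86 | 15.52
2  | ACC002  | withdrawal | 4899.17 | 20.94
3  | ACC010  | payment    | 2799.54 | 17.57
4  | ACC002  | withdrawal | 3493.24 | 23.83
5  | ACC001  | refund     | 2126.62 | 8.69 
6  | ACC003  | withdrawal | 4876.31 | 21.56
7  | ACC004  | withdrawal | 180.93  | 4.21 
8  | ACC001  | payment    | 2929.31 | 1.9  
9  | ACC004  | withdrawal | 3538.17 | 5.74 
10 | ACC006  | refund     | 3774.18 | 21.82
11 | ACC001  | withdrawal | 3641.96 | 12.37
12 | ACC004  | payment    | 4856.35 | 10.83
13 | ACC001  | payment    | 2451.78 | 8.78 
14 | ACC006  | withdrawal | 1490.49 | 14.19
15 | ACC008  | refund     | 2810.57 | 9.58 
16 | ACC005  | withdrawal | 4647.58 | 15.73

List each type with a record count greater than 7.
SELECT type, COUNT(*) as cnt
FROM transactions
GROUP BY type
HAVING COUNT(*) > 7

Result:
  withdrawal: 8

Note: HAVING filters groups after aggregation, WHERE filters rows before.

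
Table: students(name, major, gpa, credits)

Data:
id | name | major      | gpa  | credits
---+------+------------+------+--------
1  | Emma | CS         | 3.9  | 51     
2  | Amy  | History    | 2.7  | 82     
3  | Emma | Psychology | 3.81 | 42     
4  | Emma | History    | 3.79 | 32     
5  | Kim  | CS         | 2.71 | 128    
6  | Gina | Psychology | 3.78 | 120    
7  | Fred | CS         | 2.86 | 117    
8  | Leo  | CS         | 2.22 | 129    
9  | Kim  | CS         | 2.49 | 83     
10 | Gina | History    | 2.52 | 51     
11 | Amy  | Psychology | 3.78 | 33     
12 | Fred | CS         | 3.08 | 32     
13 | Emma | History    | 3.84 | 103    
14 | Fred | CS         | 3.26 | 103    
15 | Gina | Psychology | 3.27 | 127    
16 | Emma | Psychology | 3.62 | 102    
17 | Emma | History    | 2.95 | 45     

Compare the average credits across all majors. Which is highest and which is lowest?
SELECT major, AVG(credits)
FROM students
GROUP BY major
ORDER BY AVG(credits)

All groups:
  History: 62.60
  Psychology: 84.80
  CS: 91.86

Highest: CS (91.86)
Lowest: History (62.60)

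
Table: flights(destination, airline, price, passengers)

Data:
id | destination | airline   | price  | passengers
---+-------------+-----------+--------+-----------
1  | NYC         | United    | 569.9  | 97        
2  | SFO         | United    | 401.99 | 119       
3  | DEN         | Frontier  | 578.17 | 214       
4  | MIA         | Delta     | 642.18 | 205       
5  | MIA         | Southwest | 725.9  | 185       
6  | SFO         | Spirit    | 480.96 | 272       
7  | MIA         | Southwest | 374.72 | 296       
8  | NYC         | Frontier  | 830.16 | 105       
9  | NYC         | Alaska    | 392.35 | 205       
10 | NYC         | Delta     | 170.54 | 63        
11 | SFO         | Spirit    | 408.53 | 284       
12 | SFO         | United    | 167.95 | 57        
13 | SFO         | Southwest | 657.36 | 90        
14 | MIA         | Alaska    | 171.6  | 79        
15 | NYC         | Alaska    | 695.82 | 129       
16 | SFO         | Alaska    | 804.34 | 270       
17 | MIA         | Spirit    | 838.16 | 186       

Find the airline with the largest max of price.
SELECT airline, MAX(price) as val
FROM flights
GROUP BY airline
ORDER BY val DESC
LIMIT 1

Result: Spirit with max(price) = 838.16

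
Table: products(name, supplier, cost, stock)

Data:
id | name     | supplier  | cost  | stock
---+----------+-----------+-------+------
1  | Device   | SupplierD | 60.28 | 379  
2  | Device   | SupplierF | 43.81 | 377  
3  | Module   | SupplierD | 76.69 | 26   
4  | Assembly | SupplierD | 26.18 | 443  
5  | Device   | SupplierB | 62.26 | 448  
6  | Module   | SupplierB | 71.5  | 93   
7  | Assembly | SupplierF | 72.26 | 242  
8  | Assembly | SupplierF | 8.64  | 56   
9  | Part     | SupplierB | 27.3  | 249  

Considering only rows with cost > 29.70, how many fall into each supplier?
SELECT supplier, COUNT(*)
FROM products
WHERE cost > 29.70
GROUP BY supplier

Note: WHERE filters rows before grouping.

Result:
  SupplierB: 2
  SupplierD: 2
  SupplierF: 2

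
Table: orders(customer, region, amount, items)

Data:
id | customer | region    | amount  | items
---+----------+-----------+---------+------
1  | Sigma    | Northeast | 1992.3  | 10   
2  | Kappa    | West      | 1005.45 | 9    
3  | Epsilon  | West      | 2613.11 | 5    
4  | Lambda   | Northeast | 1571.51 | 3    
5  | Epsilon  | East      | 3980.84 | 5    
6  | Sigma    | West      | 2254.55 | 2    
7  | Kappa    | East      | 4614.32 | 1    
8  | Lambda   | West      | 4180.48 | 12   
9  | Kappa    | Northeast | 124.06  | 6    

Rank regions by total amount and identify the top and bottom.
SELECT region, SUM(amount)
FROM orders
GROUP BY region
ORDER BY SUM(amount)

All groups:
  Northeast: 3687.87
  East: 8595.16
  West: 10053.59

Highest: West (10053.59)
Lowest: Northeast (3687.87)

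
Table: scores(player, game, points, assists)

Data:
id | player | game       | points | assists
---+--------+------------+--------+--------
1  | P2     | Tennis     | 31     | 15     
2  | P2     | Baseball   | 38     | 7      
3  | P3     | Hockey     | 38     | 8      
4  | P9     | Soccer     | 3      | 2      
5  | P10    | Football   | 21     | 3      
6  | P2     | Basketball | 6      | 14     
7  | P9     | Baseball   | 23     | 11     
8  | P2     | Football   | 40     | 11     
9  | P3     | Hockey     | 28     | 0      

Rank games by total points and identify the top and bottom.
SELECT game, SUM(points)
FROM scores
GROUP BY game
ORDER BY SUM(points)

All groups:
  Soccer: 3
  Basketball: 6
  Tennis: 31
  Baseball: 61
  Football: 61
  Hockey: 66

Highest: Hockey (66)
Lowest: Soccer (3)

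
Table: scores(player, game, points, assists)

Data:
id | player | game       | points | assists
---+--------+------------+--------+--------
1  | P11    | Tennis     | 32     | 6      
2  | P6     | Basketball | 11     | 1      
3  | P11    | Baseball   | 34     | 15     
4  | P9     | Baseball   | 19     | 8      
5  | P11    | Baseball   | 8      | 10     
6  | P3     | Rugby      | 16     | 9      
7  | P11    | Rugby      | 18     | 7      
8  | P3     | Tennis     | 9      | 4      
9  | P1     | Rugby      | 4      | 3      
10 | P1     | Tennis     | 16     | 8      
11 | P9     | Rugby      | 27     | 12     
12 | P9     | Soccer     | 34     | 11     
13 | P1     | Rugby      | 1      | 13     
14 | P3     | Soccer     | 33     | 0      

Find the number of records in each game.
SELECT game, COUNT(*) as count
FROM scores
GROUP BY game

Result:
  Baseball: 3
  Basketball: 1
  Rugby: 5
  Soccer: 2
  Tennis: 3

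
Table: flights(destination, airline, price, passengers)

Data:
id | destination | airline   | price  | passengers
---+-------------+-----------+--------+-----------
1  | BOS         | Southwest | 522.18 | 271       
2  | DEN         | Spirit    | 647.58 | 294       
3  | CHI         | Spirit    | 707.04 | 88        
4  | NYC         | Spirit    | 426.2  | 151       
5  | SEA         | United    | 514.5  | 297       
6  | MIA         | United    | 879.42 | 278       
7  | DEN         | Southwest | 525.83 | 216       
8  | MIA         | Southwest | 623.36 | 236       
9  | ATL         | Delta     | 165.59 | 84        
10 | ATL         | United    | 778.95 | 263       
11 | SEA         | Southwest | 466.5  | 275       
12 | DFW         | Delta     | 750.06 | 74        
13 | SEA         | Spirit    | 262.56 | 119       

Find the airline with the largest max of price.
SELECT airline, MAX(price) as val
FROM flights
GROUP BY airline
ORDER BY val DESC
LIMIT 1

Result: United with max(price) = 879.42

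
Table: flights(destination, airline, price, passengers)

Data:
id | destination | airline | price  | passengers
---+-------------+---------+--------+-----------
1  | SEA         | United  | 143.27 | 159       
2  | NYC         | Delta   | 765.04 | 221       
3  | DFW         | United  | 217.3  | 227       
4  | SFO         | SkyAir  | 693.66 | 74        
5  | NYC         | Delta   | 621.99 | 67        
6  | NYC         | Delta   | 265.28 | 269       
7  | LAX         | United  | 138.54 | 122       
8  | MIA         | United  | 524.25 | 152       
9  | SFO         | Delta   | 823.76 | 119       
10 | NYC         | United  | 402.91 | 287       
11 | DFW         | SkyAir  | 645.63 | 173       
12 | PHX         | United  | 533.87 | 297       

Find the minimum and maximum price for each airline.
SELECT airline, MIN(price), MAX(price)
FROM flights
GROUP BY airline

Result:
  Delta: min=265.28, max=823.76
  SkyAir: min=645.63, max=693.66
  United: min=138.54, max=533.87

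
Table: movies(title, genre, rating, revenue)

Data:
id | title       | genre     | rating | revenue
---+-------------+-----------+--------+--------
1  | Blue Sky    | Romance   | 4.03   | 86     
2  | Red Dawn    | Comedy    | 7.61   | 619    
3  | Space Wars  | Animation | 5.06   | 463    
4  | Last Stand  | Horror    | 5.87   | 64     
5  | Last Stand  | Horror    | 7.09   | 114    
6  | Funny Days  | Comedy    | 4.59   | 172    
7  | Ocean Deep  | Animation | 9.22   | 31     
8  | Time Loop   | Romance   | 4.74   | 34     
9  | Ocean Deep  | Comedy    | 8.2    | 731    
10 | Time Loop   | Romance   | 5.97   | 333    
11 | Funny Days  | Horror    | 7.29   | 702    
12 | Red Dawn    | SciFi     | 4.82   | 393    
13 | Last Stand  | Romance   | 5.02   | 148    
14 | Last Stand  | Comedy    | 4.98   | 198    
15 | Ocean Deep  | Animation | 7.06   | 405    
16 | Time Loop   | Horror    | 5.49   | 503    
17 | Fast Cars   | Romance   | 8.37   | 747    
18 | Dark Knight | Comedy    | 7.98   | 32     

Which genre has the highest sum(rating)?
SELECT genre, SUM(rating) as val
FROM movies
GROUP BY genre
ORDER BY val DESC
LIMIT 1

Result: Comedy with sum(rating) = 33.36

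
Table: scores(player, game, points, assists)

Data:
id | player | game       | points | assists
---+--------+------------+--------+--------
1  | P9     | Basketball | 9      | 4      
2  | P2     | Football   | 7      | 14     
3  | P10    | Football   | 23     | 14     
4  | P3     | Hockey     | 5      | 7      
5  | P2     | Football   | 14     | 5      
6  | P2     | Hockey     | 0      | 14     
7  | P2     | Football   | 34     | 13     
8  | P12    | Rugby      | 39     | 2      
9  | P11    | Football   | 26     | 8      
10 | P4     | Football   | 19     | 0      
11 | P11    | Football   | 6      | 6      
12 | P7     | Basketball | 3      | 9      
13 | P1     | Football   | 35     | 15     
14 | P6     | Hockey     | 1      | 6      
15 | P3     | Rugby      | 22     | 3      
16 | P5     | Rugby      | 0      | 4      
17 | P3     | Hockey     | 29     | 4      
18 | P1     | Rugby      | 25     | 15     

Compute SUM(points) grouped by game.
SELECT game, SUM(points) as result
FROM scores
GROUP BY game

Result:
  Basketball: 12
  Football: 164
  Hockey: 35
  Rugby: 86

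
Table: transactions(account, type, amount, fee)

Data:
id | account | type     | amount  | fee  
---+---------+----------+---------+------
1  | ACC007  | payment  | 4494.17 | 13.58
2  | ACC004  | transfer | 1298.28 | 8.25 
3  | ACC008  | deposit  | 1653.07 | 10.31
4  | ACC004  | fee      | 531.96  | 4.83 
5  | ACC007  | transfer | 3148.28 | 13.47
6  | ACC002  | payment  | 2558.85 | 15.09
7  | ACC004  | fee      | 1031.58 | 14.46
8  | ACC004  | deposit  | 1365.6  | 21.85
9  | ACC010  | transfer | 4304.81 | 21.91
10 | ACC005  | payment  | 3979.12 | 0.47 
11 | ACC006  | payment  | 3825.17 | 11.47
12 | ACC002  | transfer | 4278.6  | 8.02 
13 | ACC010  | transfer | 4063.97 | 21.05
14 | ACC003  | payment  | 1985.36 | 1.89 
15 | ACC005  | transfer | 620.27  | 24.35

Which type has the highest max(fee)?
SELECT type, MAX(fee) as val
FROM transactions
GROUP BY type
ORDER BY val DESC
LIMIT 1

Result: transfer with max(fee) = 24.35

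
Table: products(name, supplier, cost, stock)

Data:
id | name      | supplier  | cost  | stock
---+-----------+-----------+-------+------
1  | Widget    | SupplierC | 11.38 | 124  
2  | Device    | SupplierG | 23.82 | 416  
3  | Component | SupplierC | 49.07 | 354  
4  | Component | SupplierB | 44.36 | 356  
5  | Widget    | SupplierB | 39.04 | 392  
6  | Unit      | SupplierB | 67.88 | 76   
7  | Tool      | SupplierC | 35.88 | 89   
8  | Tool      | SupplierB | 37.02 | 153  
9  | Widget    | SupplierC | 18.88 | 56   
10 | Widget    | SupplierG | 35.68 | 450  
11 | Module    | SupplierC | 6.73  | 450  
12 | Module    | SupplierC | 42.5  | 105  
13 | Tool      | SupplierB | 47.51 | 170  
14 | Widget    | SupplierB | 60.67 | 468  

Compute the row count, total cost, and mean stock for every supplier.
SELECT supplier,
       COUNT(*) as cnt,
       SUM(cost) as total_cost,
       AVG(stock) as avg_stock
FROM products
GROUP BY supplier

Result:
  SupplierB: 6 records, 296.48 total cost, 269.17 avg stock
  SupplierC: 6 records, 164.44 total cost, 196.33 avg stock
  SupplierG: 2 records, 59.50 total cost, 433.00 avg stock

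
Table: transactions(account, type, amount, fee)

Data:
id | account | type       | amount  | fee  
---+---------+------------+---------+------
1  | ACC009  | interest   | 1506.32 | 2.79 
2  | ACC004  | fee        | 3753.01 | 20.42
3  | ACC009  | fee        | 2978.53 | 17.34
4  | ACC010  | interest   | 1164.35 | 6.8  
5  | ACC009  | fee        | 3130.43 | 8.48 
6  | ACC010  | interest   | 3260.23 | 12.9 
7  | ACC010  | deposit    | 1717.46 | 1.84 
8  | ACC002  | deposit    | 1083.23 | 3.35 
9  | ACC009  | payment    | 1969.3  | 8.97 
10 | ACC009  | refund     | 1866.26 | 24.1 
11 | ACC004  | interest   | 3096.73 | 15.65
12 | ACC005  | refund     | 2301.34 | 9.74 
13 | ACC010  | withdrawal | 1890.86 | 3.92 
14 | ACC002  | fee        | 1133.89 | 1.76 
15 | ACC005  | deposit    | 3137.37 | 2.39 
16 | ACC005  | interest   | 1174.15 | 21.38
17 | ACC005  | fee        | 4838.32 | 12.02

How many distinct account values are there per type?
SELECT type, COUNT(DISTINCT account)
FROM transactions
GROUP BY type

Result:
  deposit: 3 distinct
  fee: 4 distinct
  interest: 4 distinct
  payment: 1 distinct
  refund: 2 distinct
  withdrawal: 1 distinct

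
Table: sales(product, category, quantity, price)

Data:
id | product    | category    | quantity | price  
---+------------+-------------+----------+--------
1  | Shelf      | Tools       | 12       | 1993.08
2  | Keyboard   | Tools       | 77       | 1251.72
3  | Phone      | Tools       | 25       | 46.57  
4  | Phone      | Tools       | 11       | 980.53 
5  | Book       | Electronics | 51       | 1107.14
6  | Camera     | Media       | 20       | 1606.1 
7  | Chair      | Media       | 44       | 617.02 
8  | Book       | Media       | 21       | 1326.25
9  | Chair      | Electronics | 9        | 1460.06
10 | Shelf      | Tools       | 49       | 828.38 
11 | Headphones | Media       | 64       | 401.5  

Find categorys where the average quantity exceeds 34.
SELECT category, AVG(quantity)
FROM sales
GROUP BY category
HAVING AVG(quantity) > 34

Result:
  Media: avg=37.25
  Tools: avg=34.80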